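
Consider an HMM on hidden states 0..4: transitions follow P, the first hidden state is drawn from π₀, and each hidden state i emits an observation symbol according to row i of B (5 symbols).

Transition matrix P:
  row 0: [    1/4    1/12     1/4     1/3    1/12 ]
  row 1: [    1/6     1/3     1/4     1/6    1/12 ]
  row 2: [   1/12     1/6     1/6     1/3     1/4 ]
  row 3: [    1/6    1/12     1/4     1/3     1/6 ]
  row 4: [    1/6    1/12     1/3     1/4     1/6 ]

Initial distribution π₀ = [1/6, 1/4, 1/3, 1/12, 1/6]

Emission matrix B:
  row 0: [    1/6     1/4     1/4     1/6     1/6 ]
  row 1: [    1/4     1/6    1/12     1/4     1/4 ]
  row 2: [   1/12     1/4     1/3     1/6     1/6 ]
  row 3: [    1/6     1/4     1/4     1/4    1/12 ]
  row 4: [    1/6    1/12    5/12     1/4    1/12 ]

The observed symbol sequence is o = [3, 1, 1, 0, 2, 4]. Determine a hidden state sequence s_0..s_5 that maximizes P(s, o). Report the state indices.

t=0: δ = [2.778e-02, 6.250e-02, 5.556e-02, 2.083e-02, 4.167e-02]  (obs o_0=3)
t=1: δ = [2.604e-03, 3.472e-03, 3.906e-03, 4.630e-03, 1.157e-03]  ψ = [1, 1, 1, 2, 2]  (obs o_1=1)
t=2: δ = [1.929e-04, 1.929e-04, 2.894e-04, 3.858e-04, 8.138e-05]  ψ = [3, 1, 3, 3, 2]  (obs o_2=1)
t=3: δ = [1.072e-05, 1.608e-05, 8.038e-06, 2.143e-05, 1.206e-05]  ψ = [3, 1, 3, 3, 2]  (obs o_3=0)
t=4: δ = [8.931e-07, 4.465e-07, 1.786e-06, 1.786e-06, 1.488e-06]  ψ = [3, 1, 3, 3, 3]  (obs o_4=2)
t=5: δ = [4.961e-08, 7.442e-08, 8.269e-08, 4.961e-08, 3.721e-08]  ψ = [3, 2, 4, 2, 2]  (obs o_5=4)
backtrack: best end state = 2; path = [2, 3, 3, 3, 4, 2]

path = [2, 3, 3, 3, 4, 2]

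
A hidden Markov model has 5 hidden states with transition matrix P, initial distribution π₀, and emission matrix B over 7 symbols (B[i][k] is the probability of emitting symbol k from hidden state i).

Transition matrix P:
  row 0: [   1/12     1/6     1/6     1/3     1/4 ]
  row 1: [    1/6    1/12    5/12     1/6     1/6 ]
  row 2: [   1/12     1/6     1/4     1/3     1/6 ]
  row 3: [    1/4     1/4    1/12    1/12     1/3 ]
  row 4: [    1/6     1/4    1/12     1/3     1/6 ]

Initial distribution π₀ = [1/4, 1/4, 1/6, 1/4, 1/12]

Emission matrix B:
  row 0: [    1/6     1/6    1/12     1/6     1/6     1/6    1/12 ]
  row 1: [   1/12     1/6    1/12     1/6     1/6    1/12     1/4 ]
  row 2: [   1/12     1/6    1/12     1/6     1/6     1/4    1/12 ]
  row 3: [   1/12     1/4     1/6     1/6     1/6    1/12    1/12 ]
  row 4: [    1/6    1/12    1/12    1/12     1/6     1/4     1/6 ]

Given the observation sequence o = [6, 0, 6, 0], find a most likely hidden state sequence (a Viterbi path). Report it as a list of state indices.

t=0: δ = [2.083e-02, 6.250e-02, 1.389e-02, 2.083e-02, 1.389e-02]  (obs o_0=6)
t=1: δ = [1.736e-03, 4.340e-04, 2.170e-03, 8.681e-04, 1.736e-03]  ψ = [1, 1, 1, 1, 1]  (obs o_1=0)
t=2: δ = [2.411e-05, 1.085e-04, 4.521e-05, 6.028e-05, 7.234e-05]  ψ = [4, 4, 2, 2, 0]  (obs o_2=6)
t=3: δ = [3.014e-06, 1.507e-06, 3.768e-06, 2.009e-06, 3.349e-06]  ψ = [1, 4, 1, 4, 3]  (obs o_3=0)
backtrack: best end state = 2; path = [1, 4, 1, 2]

path = [1, 4, 1, 2]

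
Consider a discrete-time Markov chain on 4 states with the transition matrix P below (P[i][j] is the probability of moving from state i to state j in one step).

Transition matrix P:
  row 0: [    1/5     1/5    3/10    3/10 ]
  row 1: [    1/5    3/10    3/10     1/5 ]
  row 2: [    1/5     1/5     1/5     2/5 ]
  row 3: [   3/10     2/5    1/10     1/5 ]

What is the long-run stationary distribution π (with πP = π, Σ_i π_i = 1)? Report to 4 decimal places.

π = [0.2267, 0.2817, 0.2241, 0.2675]

Balance equations π_j = Σ_i π_i·P[i][j]:
  π_0 = 1/5·π_0 + 1/5·π_1 + 1/5·π_2 + 3/10·π_3
  π_1 = 1/5·π_0 + 3/10·π_1 + 1/5·π_2 + 2/5·π_3
  π_2 = 3/10·π_0 + 3/10·π_1 + 1/5·π_2 + 1/10·π_3
  normalize: π_0 + π_1 + π_2 + π_3 = 1
Solving the linear system gives exactly π = [256/1129, 318/1129, 253/1129, 302/1129].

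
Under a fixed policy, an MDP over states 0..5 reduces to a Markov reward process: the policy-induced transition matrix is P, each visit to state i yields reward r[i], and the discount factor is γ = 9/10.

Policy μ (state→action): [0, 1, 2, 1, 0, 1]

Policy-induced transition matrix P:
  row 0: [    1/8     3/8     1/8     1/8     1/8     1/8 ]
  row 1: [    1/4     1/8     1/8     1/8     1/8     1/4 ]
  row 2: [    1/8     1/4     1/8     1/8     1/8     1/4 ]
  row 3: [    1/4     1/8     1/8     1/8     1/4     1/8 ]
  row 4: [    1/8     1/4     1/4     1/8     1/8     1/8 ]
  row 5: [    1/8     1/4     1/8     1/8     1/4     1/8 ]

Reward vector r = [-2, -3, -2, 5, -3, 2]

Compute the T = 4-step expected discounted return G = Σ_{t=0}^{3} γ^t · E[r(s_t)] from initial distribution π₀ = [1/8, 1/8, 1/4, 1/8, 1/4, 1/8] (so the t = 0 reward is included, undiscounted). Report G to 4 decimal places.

t=0: π = [0.1250, 0.1250, 0.2500, 0.1250, 0.2500, 0.1250], E[r] = -1.0000, γ^t·E[r] = -1.000000, running G = -1.000000
t=1: π = [0.1563, 0.2344, 0.1563, 0.1250, 0.1563, 0.1719], E[r] = -0.8281, γ^t·E[r] = -0.745313, running G = -1.745313
t=2: π = [0.1699, 0.2246, 0.1445, 0.1250, 0.1621, 0.1738], E[r] = -0.8164, γ^t·E[r] = -0.661289, running G = -2.406602
t=3: π = [0.1687, 0.2275, 0.1453, 0.1250, 0.1624, 0.1711], E[r] = -0.8303, γ^t·E[r] = -0.605305, running G = -3.011906

G = -3.0119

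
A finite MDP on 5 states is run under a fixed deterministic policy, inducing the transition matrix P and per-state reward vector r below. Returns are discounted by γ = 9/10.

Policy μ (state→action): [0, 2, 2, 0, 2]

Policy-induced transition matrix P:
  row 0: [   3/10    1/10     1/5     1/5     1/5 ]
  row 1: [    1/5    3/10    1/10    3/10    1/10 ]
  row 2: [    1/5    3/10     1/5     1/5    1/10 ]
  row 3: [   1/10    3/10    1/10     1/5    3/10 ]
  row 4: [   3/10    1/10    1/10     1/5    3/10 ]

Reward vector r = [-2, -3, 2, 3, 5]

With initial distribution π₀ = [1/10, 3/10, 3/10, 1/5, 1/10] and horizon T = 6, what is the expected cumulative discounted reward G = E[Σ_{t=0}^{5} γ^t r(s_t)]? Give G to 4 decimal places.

G = 3.6081

t=0: π = [0.1000, 0.3000, 0.3000, 0.2000, 0.1000], E[r] = 0.6000, γ^t·E[r] = 0.600000, running G = 0.600000
t=1: π = [0.2000, 0.2600, 0.1400, 0.2300, 0.1700], E[r] = 0.6400, γ^t·E[r] = 0.576000, running G = 1.176000
t=2: π = [0.2140, 0.2260, 0.1340, 0.2260, 0.2000], E[r] = 0.8400, γ^t·E[r] = 0.680400, running G = 1.856400
t=3: π = [0.2188, 0.2172, 0.1348, 0.2226, 0.2066], E[r] = 0.8812, γ^t·E[r] = 0.642395, running G = 2.498795
t=4: π = [0.2203, 0.2149, 0.1354, 0.2217, 0.2077], E[r] = 0.8892, γ^t·E[r] = 0.583378, running G = 3.082173
t=5: π = [0.2206, 0.2144, 0.1356, 0.2215, 0.2079], E[r] = 0.8907, γ^t·E[r] = 0.525966, running G = 3.608139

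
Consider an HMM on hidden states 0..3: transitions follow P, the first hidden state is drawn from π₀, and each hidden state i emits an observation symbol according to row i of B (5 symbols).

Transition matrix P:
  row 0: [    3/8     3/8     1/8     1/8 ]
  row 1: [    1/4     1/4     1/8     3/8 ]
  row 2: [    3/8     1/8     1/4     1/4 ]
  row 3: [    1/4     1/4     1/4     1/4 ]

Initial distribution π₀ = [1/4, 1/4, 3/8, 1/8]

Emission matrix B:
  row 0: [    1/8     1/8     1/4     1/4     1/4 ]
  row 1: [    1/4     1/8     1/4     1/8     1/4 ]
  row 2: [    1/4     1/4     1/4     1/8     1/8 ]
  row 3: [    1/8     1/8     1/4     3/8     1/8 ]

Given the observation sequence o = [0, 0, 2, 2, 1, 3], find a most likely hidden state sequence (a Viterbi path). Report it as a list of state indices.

path = [2, 2, 0, 0, 1, 3]

t=0: δ = [3.125e-02, 6.250e-02, 9.375e-02, 1.562e-02]  (obs o_0=0)
t=1: δ = [4.395e-03, 3.906e-03, 5.859e-03, 2.930e-03]  ψ = [2, 1, 2, 1]  (obs o_1=0)
t=2: δ = [5.493e-04, 4.120e-04, 3.662e-04, 3.662e-04]  ψ = [2, 0, 2, 1]  (obs o_2=2)
t=3: δ = [5.150e-05, 5.150e-05, 2.289e-05, 3.862e-05]  ψ = [0, 0, 2, 1]  (obs o_3=2)
t=4: δ = [2.414e-06, 2.414e-06, 2.414e-06, 2.414e-06]  ψ = [0, 0, 3, 1]  (obs o_4=1)
t=5: δ = [2.263e-07, 1.132e-07, 7.544e-08, 3.395e-07]  ψ = [0, 0, 2, 1]  (obs o_5=3)
backtrack: best end state = 3; path = [2, 2, 0, 0, 1, 3]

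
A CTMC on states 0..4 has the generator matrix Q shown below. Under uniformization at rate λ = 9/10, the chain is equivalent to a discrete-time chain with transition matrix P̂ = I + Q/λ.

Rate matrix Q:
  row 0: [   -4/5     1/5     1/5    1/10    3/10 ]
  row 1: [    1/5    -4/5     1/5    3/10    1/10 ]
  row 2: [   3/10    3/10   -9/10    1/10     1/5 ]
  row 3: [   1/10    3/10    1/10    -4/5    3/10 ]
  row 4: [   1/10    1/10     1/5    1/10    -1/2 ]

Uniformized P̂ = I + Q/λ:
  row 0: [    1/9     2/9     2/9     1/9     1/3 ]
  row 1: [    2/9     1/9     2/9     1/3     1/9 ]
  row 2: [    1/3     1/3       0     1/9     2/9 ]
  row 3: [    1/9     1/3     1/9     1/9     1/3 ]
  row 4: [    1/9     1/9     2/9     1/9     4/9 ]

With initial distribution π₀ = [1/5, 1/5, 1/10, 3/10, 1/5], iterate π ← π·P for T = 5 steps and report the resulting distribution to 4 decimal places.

t=0: π = [0.2000, 0.2000, 0.1000, 0.3000, 0.2000]
t=1: π = [0.1556, 0.2222, 0.1667, 0.1556, 0.3000]
t=2: π = [0.1728, 0.2000, 0.1679, 0.1605, 0.2988]
t=3: π = [0.1706, 0.2033, 0.1671, 0.1556, 0.3034]
t=4: π = [0.1708, 0.2018, 0.1678, 0.1563, 0.3033]
t=5: π = [0.1708, 0.2021, 0.1676, 0.1559, 0.3036]

π = [0.1708, 0.2021, 0.1676, 0.1559, 0.3036]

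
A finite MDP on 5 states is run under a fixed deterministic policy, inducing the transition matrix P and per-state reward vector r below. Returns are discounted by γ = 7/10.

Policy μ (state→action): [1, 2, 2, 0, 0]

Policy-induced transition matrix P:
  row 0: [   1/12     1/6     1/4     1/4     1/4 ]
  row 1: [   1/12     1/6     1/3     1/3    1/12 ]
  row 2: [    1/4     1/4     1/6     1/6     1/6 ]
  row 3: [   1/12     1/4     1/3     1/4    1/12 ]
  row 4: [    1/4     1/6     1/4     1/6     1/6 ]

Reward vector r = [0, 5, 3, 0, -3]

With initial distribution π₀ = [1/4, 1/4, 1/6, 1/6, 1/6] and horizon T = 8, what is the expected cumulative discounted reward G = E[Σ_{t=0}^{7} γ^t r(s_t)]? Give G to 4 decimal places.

G = 4.2094

t=0: π = [0.2500, 0.2500, 0.1667, 0.1667, 0.1667], E[r] = 1.2500, γ^t·E[r] = 1.250000, running G = 1.250000
t=1: π = [0.1389, 0.1944, 0.2708, 0.2431, 0.1528], E[r] = 1.3264, γ^t·E[r] = 0.928472, running G = 2.178472
t=2: π = [0.1539, 0.2095, 0.2639, 0.2309, 0.1418], E[r] = 1.4138, γ^t·E[r] = 0.692749, running G = 2.871221
t=3: π = [0.1509, 0.2079, 0.2647, 0.2337, 0.1428], E[r] = 1.4052, γ^t·E[r] = 0.481996, running G = 3.353217
t=4: π = [0.1513, 0.2082, 0.2647, 0.2334, 0.1424], E[r] = 1.4078, γ^t·E[r] = 0.338024, running G = 3.691241
t=5: π = [0.1512, 0.2082, 0.2647, 0.2334, 0.1425], E[r] = 1.4077, γ^t·E[r] = 0.236586, running G = 3.927827
t=6: π = [0.1512, 0.2082, 0.2647, 0.2334, 0.1425], E[r] = 1.4077, γ^t·E[r] = 0.165616, running G = 4.093442
t=7: π = [0.1512, 0.2082, 0.2647, 0.2334, 0.1425], E[r] = 1.4077, γ^t·E[r] = 0.115931, running G = 4.209373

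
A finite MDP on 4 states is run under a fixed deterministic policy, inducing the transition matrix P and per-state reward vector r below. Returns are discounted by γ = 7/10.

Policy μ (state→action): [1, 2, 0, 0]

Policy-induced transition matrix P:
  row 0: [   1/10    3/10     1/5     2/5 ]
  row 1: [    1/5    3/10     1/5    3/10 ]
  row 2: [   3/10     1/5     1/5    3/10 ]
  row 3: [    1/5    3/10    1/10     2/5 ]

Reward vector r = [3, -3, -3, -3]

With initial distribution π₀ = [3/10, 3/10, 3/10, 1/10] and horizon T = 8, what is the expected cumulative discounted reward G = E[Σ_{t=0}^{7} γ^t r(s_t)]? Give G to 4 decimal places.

t=0: π = [0.3000, 0.3000, 0.3000, 0.1000], E[r] = -1.2000, γ^t·E[r] = -1.200000, running G = -1.200000
t=1: π = [0.2000, 0.2700, 0.1900, 0.3400], E[r] = -1.8000, γ^t·E[r] = -1.260000, running G = -2.460000
t=2: π = [0.1990, 0.2810, 0.1660, 0.3540], E[r] = -1.8060, γ^t·E[r] = -0.884940, running G = -3.344940
t=3: π = [0.1967, 0.2834, 0.1646, 0.3553], E[r] = -1.8198, γ^t·E[r] = -0.624191, running G = -3.969131
t=4: π = [0.1968, 0.2835, 0.1645, 0.3552], E[r] = -1.8193, γ^t·E[r] = -0.436804, running G = -4.405936
t=5: π = [0.1968, 0.2836, 0.1645, 0.3552], E[r] = -1.8194, γ^t·E[r] = -0.305785, running G = -4.711721
t=6: π = [0.1968, 0.2836, 0.1645, 0.3552], E[r] = -1.8194, γ^t·E[r] = -0.214047, running G = -4.925768
t=7: π = [0.1968, 0.2836, 0.1645, 0.3552], E[r] = -1.8194, γ^t·E[r] = -0.149833, running G = -5.075602

G = -5.0756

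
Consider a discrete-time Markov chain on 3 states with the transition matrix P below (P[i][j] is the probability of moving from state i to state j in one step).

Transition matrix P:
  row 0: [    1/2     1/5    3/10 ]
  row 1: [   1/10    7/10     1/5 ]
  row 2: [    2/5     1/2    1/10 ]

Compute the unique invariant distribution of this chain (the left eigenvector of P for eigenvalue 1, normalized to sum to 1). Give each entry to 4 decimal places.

Balance equations π_j = Σ_i π_i·P[i][j]:
  π_0 = 1/2·π_0 + 1/10·π_1 + 2/5·π_2
  π_1 = 1/5·π_0 + 7/10·π_1 + 1/2·π_2
  normalize: π_0 + π_1 + π_2 = 1
Solving the linear system gives exactly π = [17/63, 11/21, 13/63].

π = [0.2698, 0.5238, 0.2063]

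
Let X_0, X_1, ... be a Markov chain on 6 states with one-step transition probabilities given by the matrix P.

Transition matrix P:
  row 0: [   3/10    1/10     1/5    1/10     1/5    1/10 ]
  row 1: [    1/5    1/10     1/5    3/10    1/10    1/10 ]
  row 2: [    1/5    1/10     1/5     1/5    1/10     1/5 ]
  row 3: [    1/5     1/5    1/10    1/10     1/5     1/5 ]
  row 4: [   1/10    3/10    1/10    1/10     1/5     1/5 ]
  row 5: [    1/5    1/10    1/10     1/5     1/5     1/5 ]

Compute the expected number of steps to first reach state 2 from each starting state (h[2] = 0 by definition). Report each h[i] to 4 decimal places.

h = [6.5690, 6.6428, 0.0000, 7.3145, 7.3219, 7.3817]

First-step conditioning: h[2] = 0; for i ≠ 2, h[i] = 1 + Σ_k P[i][k]·h[k].
  h[0] = 1 + 3/10·h[0] + 1/10·h[1] + 1/10·h[3] + 1/5·h[4] + 1/10·h[5]
  h[1] = 1 + 1/5·h[0] + 1/10·h[1] + 3/10·h[3] + 1/10·h[4] + 1/10·h[5]
  h[3] = 1 + 1/5·h[0] + 1/5·h[1] + 1/10·h[3] + 1/5·h[4] + 1/5·h[5]
  h[4] = 1 + 1/10·h[0] + 3/10·h[1] + 1/10·h[3] + 1/5·h[4] + 1/5·h[5]
  h[5] = 1 + 1/5·h[0] + 1/10·h[1] + 1/5·h[3] + 1/5·h[4] + 1/5·h[5]
Solving the 5×5 linear system over states ≠ 2 gives exactly h = [88990/13547, 89990/13547, 0, 99090/13547, 99190/13547, 100000/13547] (h[2] = 0 is the target).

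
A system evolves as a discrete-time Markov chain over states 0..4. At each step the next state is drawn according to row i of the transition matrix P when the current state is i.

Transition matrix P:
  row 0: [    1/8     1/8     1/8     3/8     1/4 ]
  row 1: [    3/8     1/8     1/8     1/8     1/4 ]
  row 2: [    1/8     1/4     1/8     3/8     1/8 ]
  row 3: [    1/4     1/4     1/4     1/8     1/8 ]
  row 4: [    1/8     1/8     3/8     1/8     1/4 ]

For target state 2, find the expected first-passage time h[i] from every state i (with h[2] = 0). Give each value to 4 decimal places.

First-step conditioning: h[2] = 0; for i ≠ 2, h[i] = 1 + Σ_k P[i][k]·h[k].
  h[0] = 1 + 1/8·h[0] + 1/8·h[1] + 3/8·h[3] + 1/4·h[4]
  h[1] = 1 + 3/8·h[0] + 1/8·h[1] + 1/8·h[3] + 1/4·h[4]
  h[3] = 1 + 1/4·h[0] + 1/4·h[1] + 1/8·h[3] + 1/8·h[4]
  h[4] = 1 + 1/8·h[0] + 1/8·h[1] + 1/8·h[3] + 1/4·h[4]
Solving the 4×4 linear system over states ≠ 2 gives exactly h = [1280/267, 1304/267, 0, 1184/267, 328/89] (h[2] = 0 is the target).

h = [4.7940, 4.8839, 0.0000, 4.4345, 3.6854]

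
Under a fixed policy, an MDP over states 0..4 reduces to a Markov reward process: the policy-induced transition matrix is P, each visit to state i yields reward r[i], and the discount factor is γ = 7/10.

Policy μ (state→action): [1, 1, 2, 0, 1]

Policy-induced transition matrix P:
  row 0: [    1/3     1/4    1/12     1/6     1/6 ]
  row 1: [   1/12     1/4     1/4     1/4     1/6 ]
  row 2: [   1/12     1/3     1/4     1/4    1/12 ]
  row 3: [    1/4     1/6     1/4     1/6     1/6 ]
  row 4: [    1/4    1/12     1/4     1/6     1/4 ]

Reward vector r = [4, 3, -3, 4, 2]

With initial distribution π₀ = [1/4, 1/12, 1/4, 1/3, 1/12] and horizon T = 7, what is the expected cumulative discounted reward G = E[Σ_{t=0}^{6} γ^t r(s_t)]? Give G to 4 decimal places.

G = 6.0357

t=0: π = [0.2500, 0.0833, 0.2500, 0.3333, 0.0833], E[r] = 2.0000, γ^t·E[r] = 2.000000, running G = 2.000000
t=1: π = [0.2153, 0.2292, 0.2083, 0.1944, 0.1528], E[r] = 2.0069, γ^t·E[r] = 1.404861, running G = 3.404861
t=2: π = [0.1950, 0.2257, 0.2141, 0.2031, 0.1620], E[r] = 1.9514, γ^t·E[r] = 0.956181, running G = 4.361042
t=3: π = [0.1929, 0.2239, 0.2175, 0.2033, 0.1623], E[r] = 1.9290, γ^t·E[r] = 0.661635, running G = 5.022676
t=4: π = [0.1925, 0.2241, 0.2178, 0.2035, 0.1621], E[r] = 1.9268, γ^t·E[r] = 0.462635, running G = 5.485311
t=5: π = [0.1924, 0.2242, 0.2179, 0.2035, 0.1620], E[r] = 1.9264, γ^t·E[r] = 0.323765, running G = 5.809076
t=6: π = [0.1923, 0.2242, 0.2179, 0.2035, 0.1620], E[r] = 1.9262, γ^t·E[r] = 0.226619, running G = 6.035695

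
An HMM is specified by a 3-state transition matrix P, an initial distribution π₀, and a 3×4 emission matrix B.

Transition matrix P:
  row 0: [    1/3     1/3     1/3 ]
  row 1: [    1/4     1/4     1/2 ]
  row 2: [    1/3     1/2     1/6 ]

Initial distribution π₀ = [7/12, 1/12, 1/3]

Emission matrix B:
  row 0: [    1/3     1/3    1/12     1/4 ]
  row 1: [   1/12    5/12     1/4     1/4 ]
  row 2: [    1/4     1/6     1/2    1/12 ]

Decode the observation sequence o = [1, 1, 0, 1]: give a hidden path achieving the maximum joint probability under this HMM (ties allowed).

path = [0, 1, 2, 1]

t=0: δ = [1.944e-01, 3.472e-02, 5.556e-02]  (obs o_0=1)
t=1: δ = [2.160e-02, 2.701e-02, 1.080e-02]  ψ = [0, 0, 0]  (obs o_1=1)
t=2: δ = [2.401e-03, 6.001e-04, 3.376e-03]  ψ = [0, 0, 1]  (obs o_2=0)
t=3: δ = [3.751e-04, 7.033e-04, 1.334e-04]  ψ = [2, 2, 0]  (obs o_3=1)
backtrack: best end state = 1; path = [0, 1, 2, 1]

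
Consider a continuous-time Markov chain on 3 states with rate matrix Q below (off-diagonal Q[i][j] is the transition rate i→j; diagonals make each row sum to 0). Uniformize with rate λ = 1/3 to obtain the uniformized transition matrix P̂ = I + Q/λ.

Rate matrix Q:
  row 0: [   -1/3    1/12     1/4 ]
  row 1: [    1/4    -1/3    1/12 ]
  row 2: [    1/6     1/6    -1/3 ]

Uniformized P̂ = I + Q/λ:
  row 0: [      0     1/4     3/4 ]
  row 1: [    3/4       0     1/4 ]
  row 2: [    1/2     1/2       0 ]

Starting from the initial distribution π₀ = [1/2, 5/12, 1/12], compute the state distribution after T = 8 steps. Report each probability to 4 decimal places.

t=0: π = [0.5000, 0.4167, 0.0833]
t=1: π = [0.3542, 0.1667, 0.4792]
t=2: π = [0.3646, 0.3281, 0.3073]
t=3: π = [0.3997, 0.2448, 0.3555]
t=4: π = [0.3613, 0.2777, 0.3610]
t=5: π = [0.3888, 0.2708, 0.3404]
t=6: π = [0.3733, 0.2674, 0.3593]
t=7: π = [0.3802, 0.2730, 0.3468]
t=8: π = [0.3782, 0.2685, 0.3534]

π = [0.3782, 0.2685, 0.3534]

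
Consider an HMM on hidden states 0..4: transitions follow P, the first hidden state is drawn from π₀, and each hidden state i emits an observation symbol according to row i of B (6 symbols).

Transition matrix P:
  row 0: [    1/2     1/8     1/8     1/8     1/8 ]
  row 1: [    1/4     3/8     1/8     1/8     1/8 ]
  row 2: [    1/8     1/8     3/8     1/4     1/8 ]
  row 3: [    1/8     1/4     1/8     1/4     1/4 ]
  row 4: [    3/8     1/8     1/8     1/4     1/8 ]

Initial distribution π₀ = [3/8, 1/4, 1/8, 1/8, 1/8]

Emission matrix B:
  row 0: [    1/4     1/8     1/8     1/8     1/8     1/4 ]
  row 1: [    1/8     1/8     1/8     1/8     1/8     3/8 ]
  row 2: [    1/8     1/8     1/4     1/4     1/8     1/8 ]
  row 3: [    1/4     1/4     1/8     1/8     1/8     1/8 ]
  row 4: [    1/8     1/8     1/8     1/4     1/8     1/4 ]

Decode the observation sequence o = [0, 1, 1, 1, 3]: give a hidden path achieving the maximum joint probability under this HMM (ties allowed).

path = [0, 0, 0, 0, 0]

t=0: δ = [9.375e-02, 3.125e-02, 1.562e-02, 3.125e-02, 1.562e-02]  (obs o_0=0)
t=1: δ = [5.859e-03, 1.465e-03, 1.465e-03, 2.930e-03, 1.465e-03]  ψ = [0, 0, 0, 0, 0]  (obs o_1=1)
t=2: δ = [3.662e-04, 9.155e-05, 9.155e-05, 1.831e-04, 9.155e-05]  ψ = [0, 0, 0, 0, 0]  (obs o_2=1)
t=3: δ = [2.289e-05, 5.722e-06, 5.722e-06, 1.144e-05, 5.722e-06]  ψ = [0, 0, 0, 0, 0]  (obs o_3=1)
t=4: δ = [1.431e-06, 3.576e-07, 7.153e-07, 3.576e-07, 7.153e-07]  ψ = [0, 0, 0, 0, 0]  (obs o_4=3)
backtrack: best end state = 0; path = [0, 0, 0, 0, 0]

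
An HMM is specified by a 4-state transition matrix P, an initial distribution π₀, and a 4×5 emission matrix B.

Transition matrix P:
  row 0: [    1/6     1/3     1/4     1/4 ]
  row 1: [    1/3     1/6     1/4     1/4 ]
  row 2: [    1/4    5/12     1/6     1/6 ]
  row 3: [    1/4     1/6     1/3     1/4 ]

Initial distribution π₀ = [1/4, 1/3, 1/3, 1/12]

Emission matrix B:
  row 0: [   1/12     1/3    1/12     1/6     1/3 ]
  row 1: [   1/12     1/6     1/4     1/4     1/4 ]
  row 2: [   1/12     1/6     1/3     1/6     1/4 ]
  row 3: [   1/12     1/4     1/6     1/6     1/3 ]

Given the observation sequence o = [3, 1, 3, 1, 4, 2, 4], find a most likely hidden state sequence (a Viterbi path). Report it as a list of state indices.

t=0: δ = [4.167e-02, 8.333e-02, 5.556e-02, 1.389e-02]  (obs o_0=3)
t=1: δ = [9.259e-03, 3.858e-03, 3.472e-03, 5.208e-03]  ψ = [1, 2, 1, 1]  (obs o_1=1)
t=2: δ = [2.572e-04, 7.716e-04, 3.858e-04, 3.858e-04]  ψ = [0, 0, 0, 0]  (obs o_2=3)
t=3: δ = [8.573e-05, 2.679e-05, 3.215e-05, 4.823e-05]  ψ = [1, 2, 1, 1]  (obs o_3=1)
t=4: δ = [4.763e-06, 7.144e-06, 5.358e-06, 7.144e-06]  ψ = [0, 0, 0, 0]  (obs o_4=4)
t=5: δ = [1.985e-07, 5.582e-07, 7.938e-07, 2.977e-07]  ψ = [1, 2, 3, 1]  (obs o_5=2)
t=6: δ = [6.615e-08, 8.269e-08, 3.489e-08, 4.651e-08]  ψ = [2, 2, 1, 1]  (obs o_6=4)
backtrack: best end state = 1; path = [1, 0, 1, 0, 3, 2, 1]

path = [1, 0, 1, 0, 3, 2, 1]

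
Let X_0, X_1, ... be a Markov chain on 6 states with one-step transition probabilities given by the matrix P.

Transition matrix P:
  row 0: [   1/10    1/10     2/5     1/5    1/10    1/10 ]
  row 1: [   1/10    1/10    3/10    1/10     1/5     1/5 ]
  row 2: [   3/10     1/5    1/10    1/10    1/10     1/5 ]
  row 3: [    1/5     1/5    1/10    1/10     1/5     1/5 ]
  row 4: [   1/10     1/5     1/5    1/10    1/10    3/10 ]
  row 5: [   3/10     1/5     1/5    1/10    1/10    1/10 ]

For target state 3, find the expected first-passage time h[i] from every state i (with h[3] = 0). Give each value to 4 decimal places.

h = [7.6056, 8.4507, 8.3099, 0.0000, 8.4507, 8.3099]

First-step conditioning: h[3] = 0; for i ≠ 3, h[i] = 1 + Σ_k P[i][k]·h[k].
  h[0] = 1 + 1/10·h[0] + 1/10·h[1] + 2/5·h[2] + 1/10·h[4] + 1/10·h[5]
  h[1] = 1 + 1/10·h[0] + 1/10·h[1] + 3/10·h[2] + 1/5·h[4] + 1/5·h[5]
  h[2] = 1 + 3/10·h[0] + 1/5·h[1] + 1/10·h[2] + 1/10·h[4] + 1/5·h[5]
  h[4] = 1 + 1/10·h[0] + 1/5·h[1] + 1/5·h[2] + 1/10·h[4] + 3/10·h[5]
  h[5] = 1 + 3/10·h[0] + 1/5·h[1] + 1/5·h[2] + 1/10·h[4] + 1/10·h[5]
Solving the 5×5 linear system over states ≠ 3 gives exactly h = [540/71, 600/71, 590/71, 0, 600/71, 590/71] (h[3] = 0 is the target).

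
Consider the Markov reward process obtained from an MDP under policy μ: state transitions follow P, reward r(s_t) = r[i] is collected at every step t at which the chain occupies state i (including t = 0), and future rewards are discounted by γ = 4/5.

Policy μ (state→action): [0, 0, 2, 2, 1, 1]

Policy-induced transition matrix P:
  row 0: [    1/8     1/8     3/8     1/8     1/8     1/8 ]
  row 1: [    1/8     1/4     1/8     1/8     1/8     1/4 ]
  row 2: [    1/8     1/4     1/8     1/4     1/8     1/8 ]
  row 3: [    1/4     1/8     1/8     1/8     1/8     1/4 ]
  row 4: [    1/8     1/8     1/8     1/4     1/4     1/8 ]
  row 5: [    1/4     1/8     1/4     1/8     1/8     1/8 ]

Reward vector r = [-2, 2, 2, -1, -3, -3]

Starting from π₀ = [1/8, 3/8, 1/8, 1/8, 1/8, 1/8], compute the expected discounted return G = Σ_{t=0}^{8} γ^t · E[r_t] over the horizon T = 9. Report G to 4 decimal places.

t=0: π = [0.1250, 0.3750, 0.1250, 0.1250, 0.1250, 0.1250], E[r] = -0.1250, γ^t·E[r] = -0.125000, running G = -0.125000
t=1: π = [0.1563, 0.1875, 0.1719, 0.1563, 0.1406, 0.1875], E[r] = -0.7344, γ^t·E[r] = -0.587500, running G = -0.712500
t=2: π = [0.1680, 0.1699, 0.1875, 0.1641, 0.1426, 0.1680], E[r] = -0.7168, γ^t·E[r] = -0.458750, running G = -1.171250
t=3: π = [0.1665, 0.1697, 0.1880, 0.1663, 0.1428, 0.1667], E[r] = -0.7126, γ^t·E[r] = -0.364875, running G = -1.536125
t=4: π = [0.1666, 0.1697, 0.1875, 0.1664, 0.1429, 0.1670], E[r] = -0.7148, γ^t·E[r] = -0.292775, running G = -1.828900
t=5: π = [0.1667, 0.1696, 0.1875, 0.1663, 0.1429, 0.1670], E[r] = -0.7149, γ^t·E[r] = -0.234246, running G = -2.063146
t=6: π = [0.1667, 0.1696, 0.1875, 0.1663, 0.1429, 0.1670], E[r] = -0.7148, γ^t·E[r] = -0.187378, running G = -2.250524
t=7: π = [0.1667, 0.1696, 0.1875, 0.1663, 0.1429, 0.1670], E[r] = -0.7148, γ^t·E[r] = -0.149904, running G = -2.400428
t=8: π = [0.1667, 0.1696, 0.1875, 0.1663, 0.1429, 0.1670], E[r] = -0.7148, γ^t·E[r] = -0.119923, running G = -2.520351

G = -2.5204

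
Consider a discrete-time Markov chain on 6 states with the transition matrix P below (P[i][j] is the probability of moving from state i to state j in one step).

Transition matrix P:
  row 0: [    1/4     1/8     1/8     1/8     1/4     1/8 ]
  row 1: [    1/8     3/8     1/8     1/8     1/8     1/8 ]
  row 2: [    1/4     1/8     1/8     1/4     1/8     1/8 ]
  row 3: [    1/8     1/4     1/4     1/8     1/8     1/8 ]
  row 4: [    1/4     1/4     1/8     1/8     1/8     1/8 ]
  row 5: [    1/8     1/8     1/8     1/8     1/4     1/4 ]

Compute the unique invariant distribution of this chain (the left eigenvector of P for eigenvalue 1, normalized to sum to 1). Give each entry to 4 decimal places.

π = [0.1870, 0.2182, 0.1429, 0.1429, 0.1662, 0.1429]

Balance equations π_j = Σ_i π_i·P[i][j]:
  π_0 = 1/4·π_0 + 1/8·π_1 + 1/4·π_2 + 1/8·π_3 + 1/4·π_4 + 1/8·π_5
  π_1 = 1/8·π_0 + 3/8·π_1 + 1/8·π_2 + 1/4·π_3 + 1/4·π_4 + 1/8·π_5
  π_2 = 1/8·π_0 + 1/8·π_1 + 1/8·π_2 + 1/4·π_3 + 1/8·π_4 + 1/8·π_5
  π_3 = 1/8·π_0 + 1/8·π_1 + 1/4·π_2 + 1/8·π_3 + 1/8·π_4 + 1/8·π_5
  π_4 = 1/4·π_0 + 1/8·π_1 + 1/8·π_2 + 1/8·π_3 + 1/8·π_4 + 1/4·π_5
  normalize: π_0 + π_1 + π_2 + π_3 + π_4 + π_5 = 1
Solving the linear system gives exactly π = [72/385, 12/55, 1/7, 1/7, 64/385, 1/7].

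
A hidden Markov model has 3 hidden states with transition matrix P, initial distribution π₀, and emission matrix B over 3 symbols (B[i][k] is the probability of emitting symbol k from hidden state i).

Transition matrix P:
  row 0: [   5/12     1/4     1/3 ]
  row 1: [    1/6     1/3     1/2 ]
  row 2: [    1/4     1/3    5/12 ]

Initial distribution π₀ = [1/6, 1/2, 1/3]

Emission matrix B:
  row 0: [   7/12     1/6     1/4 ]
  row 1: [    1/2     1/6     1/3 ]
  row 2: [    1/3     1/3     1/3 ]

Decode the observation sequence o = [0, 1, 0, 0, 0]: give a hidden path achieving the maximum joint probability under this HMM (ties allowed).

path = [1, 2, 0, 0, 0]

t=0: δ = [9.722e-02, 2.500e-01, 1.111e-01]  (obs o_0=0)
t=1: δ = [6.944e-03, 1.389e-02, 4.167e-02]  ψ = [1, 1, 1]  (obs o_1=1)
t=2: δ = [6.076e-03, 6.944e-03, 5.787e-03]  ψ = [2, 2, 2]  (obs o_2=0)
t=3: δ = [1.477e-03, 1.157e-03, 1.157e-03]  ψ = [0, 1, 1]  (obs o_3=0)
t=4: δ = [3.590e-04, 1.929e-04, 1.929e-04]  ψ = [0, 1, 1]  (obs o_4=0)
backtrack: best end state = 0; path = [1, 2, 0, 0, 0]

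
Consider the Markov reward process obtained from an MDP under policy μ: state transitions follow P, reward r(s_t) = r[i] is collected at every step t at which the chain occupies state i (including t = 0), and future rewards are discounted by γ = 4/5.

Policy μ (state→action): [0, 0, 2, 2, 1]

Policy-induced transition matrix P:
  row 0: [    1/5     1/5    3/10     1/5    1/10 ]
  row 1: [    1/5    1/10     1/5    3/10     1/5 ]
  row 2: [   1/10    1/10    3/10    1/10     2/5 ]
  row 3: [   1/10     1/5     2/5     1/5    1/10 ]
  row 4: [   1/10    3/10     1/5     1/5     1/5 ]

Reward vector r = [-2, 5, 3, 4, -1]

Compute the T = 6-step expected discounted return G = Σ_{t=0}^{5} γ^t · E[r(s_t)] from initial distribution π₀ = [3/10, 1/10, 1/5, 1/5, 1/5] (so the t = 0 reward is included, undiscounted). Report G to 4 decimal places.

t=0: π = [0.3000, 0.1000, 0.2000, 0.2000, 0.2000], E[r] = 1.1000, γ^t·E[r] = 1.100000, running G = 1.100000
t=1: π = [0.1400, 0.1900, 0.2900, 0.1900, 0.1900], E[r] = 2.1100, γ^t·E[r] = 1.688000, running G = 2.788000
t=2: π = [0.1330, 0.1710, 0.2810, 0.1900, 0.2250], E[r] = 1.9670, γ^t·E[r] = 1.258880, running G = 4.046880
t=3: π = [0.1304, 0.1773, 0.2794, 0.1890, 0.2239], E[r] = 1.9960, γ^t·E[r] = 1.021952, running G = 5.068832
t=4: π = [0.1308, 0.1767, 0.2788, 0.1898, 0.2239], E[r] = 1.9936, γ^t·E[r] = 0.816587, running G = 5.885419
t=5: π = [0.1307, 0.1768, 0.2789, 0.1898, 0.2237], E[r] = 1.9949, γ^t·E[r] = 0.653701, running G = 6.539120

G = 6.5391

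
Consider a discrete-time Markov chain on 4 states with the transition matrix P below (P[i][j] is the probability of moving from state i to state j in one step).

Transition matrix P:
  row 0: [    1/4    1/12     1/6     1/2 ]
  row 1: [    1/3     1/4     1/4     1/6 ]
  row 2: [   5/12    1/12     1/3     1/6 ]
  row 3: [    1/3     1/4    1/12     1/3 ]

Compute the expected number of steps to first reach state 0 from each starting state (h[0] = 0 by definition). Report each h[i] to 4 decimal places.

h = [0.0000, 2.8326, 2.5751, 2.8841]

First-step conditioning: h[0] = 0; for i ≠ 0, h[i] = 1 + Σ_k P[i][k]·h[k].
  h[1] = 1 + 1/4·h[1] + 1/4·h[2] + 1/6·h[3]
  h[2] = 1 + 1/12·h[1] + 1/3·h[2] + 1/6·h[3]
  h[3] = 1 + 1/4·h[1] + 1/12·h[2] + 1/3·h[3]
Solving the 3×3 linear system over states ≠ 0 gives exactly h = [0, 660/233, 600/233, 672/233] (h[0] = 0 is the target).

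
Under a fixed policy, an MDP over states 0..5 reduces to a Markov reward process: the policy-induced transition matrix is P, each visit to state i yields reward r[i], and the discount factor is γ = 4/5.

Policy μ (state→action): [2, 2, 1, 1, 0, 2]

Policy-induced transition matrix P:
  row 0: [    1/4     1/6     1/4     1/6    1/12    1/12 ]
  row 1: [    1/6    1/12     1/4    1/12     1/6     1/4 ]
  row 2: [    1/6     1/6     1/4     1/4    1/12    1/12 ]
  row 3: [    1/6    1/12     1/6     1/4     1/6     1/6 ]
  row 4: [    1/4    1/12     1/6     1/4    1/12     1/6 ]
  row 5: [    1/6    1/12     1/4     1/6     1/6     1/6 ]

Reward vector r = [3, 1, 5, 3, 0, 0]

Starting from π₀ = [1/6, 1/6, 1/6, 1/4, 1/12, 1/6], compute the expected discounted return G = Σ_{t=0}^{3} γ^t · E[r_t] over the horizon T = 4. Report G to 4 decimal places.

t=0: π = [0.1667, 0.1667, 0.1667, 0.2500, 0.0833, 0.1667], E[r] = 2.2500, γ^t·E[r] = 2.250000, running G = 2.250000
t=1: π = [0.1875, 0.1111, 0.2222, 0.1944, 0.1319, 0.1528], E[r] = 2.3681, γ^t·E[r] = 1.894444, running G = 4.144444
t=2: π = [0.1933, 0.1175, 0.2228, 0.2031, 0.1215, 0.1418], E[r] = 2.4207, γ^t·E[r] = 1.549259, running G = 5.693704
t=3: π = [0.1929, 0.1180, 0.2229, 0.2025, 0.1219, 0.1418], E[r] = 2.4189, γ^t·E[r] = 1.238494, running G = 6.932198

G = 6.9322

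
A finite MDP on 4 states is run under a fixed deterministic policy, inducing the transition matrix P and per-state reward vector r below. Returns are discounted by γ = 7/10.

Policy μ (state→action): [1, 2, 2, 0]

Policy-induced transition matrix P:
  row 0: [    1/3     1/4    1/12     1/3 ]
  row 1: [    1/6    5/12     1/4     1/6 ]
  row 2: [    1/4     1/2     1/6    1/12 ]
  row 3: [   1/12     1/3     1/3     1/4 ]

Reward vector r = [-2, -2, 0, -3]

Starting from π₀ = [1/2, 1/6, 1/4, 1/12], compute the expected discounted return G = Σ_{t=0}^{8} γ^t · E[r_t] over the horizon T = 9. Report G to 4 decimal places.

G = -5.5966

t=0: π = [0.5000, 0.1667, 0.2500, 0.0833], E[r] = -1.5833, γ^t·E[r] = -1.583333, running G = -1.583333
t=1: π = [0.2639, 0.3472, 0.1528, 0.2361], E[r] = -1.9306, γ^t·E[r] = -1.351389, running G = -2.934722
t=2: π = [0.2037, 0.3657, 0.2130, 0.2176], E[r] = -1.7917, γ^t·E[r] = -0.877917, running G = -3.812639
t=3: π = [0.2002, 0.3823, 0.2164, 0.2010], E[r] = -1.7681, γ^t·E[r] = -0.606470, running G = -4.419108
t=4: π = [0.2013, 0.3846, 0.2153, 0.1988], E[r] = -1.7681, γ^t·E[r] = -0.424513, running G = -4.843622
t=5: π = [0.2016, 0.3845, 0.2151, 0.1988], E[r] = -1.7687, γ^t·E[r] = -0.297267, running G = -5.140889
t=6: π = [0.2016, 0.3844, 0.2150, 0.1989], E[r] = -1.7688, γ^t·E[r] = -0.208100, running G = -5.348989
t=7: π = [0.2016, 0.3844, 0.2151, 0.1989], E[r] = -1.7688, γ^t·E[r] = -0.145670, running G = -5.494659
t=8: π = [0.2016, 0.3844, 0.2151, 0.1989], E[r] = -1.7688, γ^t·E[r] = -0.101969, running G = -5.596628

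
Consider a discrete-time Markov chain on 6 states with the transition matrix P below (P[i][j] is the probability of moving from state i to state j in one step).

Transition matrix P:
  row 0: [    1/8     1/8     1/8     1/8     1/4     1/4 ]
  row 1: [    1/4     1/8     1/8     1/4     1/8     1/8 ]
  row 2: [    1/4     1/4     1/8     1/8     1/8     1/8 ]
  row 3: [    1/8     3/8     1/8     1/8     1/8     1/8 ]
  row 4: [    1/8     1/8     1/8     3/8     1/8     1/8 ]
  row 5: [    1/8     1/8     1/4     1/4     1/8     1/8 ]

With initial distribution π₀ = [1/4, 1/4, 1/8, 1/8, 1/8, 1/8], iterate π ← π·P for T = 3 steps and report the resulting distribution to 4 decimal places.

t=0: π = [0.2500, 0.2500, 0.1250, 0.1250, 0.1250, 0.1250]
t=1: π = [0.1719, 0.1719, 0.1406, 0.2031, 0.1563, 0.1563]
t=2: π = [0.1641, 0.1934, 0.1445, 0.2051, 0.1465, 0.1465]
t=3: π = [0.1672, 0.1943, 0.1433, 0.2041, 0.1455, 0.1455]

π = [0.1672, 0.1943, 0.1433, 0.2041, 0.1455, 0.1455]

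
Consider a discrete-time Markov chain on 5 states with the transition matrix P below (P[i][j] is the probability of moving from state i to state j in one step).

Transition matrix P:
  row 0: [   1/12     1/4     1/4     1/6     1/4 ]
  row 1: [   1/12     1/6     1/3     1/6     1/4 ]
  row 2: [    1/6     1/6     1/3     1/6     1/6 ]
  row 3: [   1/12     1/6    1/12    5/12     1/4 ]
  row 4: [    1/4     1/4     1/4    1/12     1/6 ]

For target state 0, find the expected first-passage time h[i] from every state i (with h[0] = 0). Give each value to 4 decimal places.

First-step conditioning: h[0] = 0; for i ≠ 0, h[i] = 1 + Σ_k P[i][k]·h[k].
  h[1] = 1 + 1/6·h[1] + 1/3·h[2] + 1/6·h[3] + 1/4·h[4]
  h[2] = 1 + 1/6·h[1] + 1/3·h[2] + 1/6·h[3] + 1/6·h[4]
  h[3] = 1 + 1/6·h[1] + 1/12·h[2] + 5/12·h[3] + 1/4·h[4]
  h[4] = 1 + 1/4·h[1] + 1/4·h[2] + 1/12·h[3] + 1/6·h[4]
Solving the 4×4 linear system over states ≠ 0 gives exactly h = [0, 932/131, 866/131, 954/131, 792/131] (h[0] = 0 is the target).

h = [0.0000, 7.1145, 6.6107, 7.2824, 6.0458]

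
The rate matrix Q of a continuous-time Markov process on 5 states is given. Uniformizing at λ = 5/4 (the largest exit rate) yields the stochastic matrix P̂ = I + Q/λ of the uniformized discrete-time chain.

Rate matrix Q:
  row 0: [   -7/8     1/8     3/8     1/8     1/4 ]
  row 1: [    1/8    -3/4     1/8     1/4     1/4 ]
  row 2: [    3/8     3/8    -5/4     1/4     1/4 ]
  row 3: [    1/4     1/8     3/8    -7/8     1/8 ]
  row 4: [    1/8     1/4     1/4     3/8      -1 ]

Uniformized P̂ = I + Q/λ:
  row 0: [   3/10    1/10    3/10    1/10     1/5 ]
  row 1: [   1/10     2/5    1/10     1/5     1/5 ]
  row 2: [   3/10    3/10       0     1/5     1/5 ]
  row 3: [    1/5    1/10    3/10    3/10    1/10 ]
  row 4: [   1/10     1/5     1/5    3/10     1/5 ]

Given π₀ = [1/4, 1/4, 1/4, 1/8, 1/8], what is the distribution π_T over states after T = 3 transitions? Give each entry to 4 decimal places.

π = [0.1978, 0.2218, 0.1820, 0.2203, 0.1783]

t=0: π = [0.2500, 0.2500, 0.2500, 0.1250, 0.1250]
t=1: π = [0.2125, 0.2375, 0.1625, 0.2000, 0.1875]
t=2: π = [0.1950, 0.2225, 0.1850, 0.2175, 0.1800]
t=3: π = [0.1978, 0.2218, 0.1820, 0.2203, 0.1783]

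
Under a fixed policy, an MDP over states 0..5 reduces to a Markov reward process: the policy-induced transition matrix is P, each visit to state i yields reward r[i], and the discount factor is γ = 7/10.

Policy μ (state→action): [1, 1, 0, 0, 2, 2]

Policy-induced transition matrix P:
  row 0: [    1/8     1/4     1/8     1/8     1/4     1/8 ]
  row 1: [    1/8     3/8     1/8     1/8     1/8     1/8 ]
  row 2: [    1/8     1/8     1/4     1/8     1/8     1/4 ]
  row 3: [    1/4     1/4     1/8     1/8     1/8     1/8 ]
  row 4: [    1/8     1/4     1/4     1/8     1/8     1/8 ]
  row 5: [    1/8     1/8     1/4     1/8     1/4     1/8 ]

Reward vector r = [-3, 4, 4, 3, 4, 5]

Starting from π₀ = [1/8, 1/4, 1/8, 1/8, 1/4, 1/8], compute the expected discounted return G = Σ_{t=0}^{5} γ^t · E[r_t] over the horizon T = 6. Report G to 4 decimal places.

G = 9.0188

t=0: π = [0.1250, 0.2500, 0.1250, 0.1250, 0.2500, 0.1250], E[r] = 3.1250, γ^t·E[r] = 3.125000, running G = 3.125000
t=1: π = [0.1406, 0.2500, 0.1875, 0.1250, 0.1563, 0.1406], E[r] = 3.0313, γ^t·E[r] = 2.121875, running G = 5.246875
t=2: π = [0.1406, 0.2402, 0.1855, 0.1250, 0.1602, 0.1484], E[r] = 3.0391, γ^t·E[r] = 1.489141, running G = 6.736016
t=3: π = [0.1406, 0.2383, 0.1868, 0.1250, 0.1611, 0.1482], E[r] = 3.0388, γ^t·E[r] = 1.042315, running G = 7.778330
t=4: π = [0.1406, 0.2379, 0.1870, 0.1250, 0.1611, 0.1483], E[r] = 3.0390, γ^t·E[r] = 0.729657, running G = 8.507987
t=5: π = [0.1406, 0.2378, 0.1871, 0.1250, 0.1611, 0.1484], E[r] = 3.0390, γ^t·E[r] = 0.510765, running G = 9.018752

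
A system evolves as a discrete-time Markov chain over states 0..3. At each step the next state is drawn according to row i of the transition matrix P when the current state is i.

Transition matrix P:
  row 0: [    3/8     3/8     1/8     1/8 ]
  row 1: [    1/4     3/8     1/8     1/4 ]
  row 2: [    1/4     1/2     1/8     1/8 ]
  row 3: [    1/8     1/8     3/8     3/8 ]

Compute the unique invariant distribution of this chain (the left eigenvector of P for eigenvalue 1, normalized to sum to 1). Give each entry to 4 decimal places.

π = [0.2538, 0.3417, 0.1809, 0.2236]

Balance equations π_j = Σ_i π_i·P[i][j]:
  π_0 = 3/8·π_0 + 1/4·π_1 + 1/4·π_2 + 1/8·π_3
  π_1 = 3/8·π_0 + 3/8·π_1 + 1/2·π_2 + 1/8·π_3
  π_2 = 1/8·π_0 + 1/8·π_1 + 1/8·π_2 + 3/8·π_3
  normalize: π_0 + π_1 + π_2 + π_3 = 1
Solving the linear system gives exactly π = [101/398, 68/199, 36/199, 89/398].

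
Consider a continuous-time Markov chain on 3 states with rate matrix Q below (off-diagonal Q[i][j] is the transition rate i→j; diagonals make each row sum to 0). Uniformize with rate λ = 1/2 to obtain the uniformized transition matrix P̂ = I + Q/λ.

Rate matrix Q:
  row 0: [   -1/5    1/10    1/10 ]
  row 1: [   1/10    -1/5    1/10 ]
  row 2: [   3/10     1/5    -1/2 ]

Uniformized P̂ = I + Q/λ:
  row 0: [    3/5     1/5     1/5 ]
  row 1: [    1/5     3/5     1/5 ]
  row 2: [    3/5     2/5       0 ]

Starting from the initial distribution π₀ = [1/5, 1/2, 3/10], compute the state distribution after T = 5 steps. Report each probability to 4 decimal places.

π = [0.4429, 0.3905, 0.1666]

t=0: π = [0.2000, 0.5000, 0.3000]
t=1: π = [0.4000, 0.4600, 0.1400]
t=2: π = [0.4160, 0.4120, 0.1720]
t=3: π = [0.4352, 0.3992, 0.1656]
t=4: π = [0.4403, 0.3928, 0.1669]
t=5: π = [0.4429, 0.3905, 0.1666]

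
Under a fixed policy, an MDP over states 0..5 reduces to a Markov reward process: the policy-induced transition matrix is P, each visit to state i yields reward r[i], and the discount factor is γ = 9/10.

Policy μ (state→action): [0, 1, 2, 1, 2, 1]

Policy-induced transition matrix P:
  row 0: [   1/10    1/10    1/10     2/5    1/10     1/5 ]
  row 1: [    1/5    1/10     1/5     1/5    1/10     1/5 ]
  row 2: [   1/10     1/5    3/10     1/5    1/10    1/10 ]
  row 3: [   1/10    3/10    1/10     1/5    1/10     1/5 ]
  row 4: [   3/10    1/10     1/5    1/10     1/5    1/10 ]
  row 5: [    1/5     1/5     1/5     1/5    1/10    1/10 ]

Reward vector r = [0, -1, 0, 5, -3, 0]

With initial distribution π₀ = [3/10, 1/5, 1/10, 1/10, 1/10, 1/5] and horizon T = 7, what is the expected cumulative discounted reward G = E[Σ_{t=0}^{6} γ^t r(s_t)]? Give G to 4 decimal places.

G = 2.6457

t=0: π = [0.3000, 0.2000, 0.1000, 0.1000, 0.1000, 0.2000], E[r] = 0.0000, γ^t·E[r] = 0.000000, running G = 0.000000
t=1: π = [0.1600, 0.1500, 0.1700, 0.2500, 0.1100, 0.1600], E[r] = 0.7700, γ^t·E[r] = 0.693000, running G = 0.693000
t=2: π = [0.1530, 0.1830, 0.1760, 0.2210, 0.1110, 0.1560], E[r] = 0.5890, γ^t·E[r] = 0.477090, running G = 1.170090
t=3: π = [0.1561, 0.1774, 0.1802, 0.2195, 0.1111, 0.1557], E[r] = 0.5868, γ^t·E[r] = 0.427777, running G = 1.597867
t=4: π = [0.1555, 0.1775, 0.1805, 0.2201, 0.1111, 0.1553], E[r] = 0.5897, γ^t·E[r] = 0.386922, running G = 1.984789
t=5: π = [0.1555, 0.1776, 0.1805, 0.2200, 0.1111, 0.1553], E[r] = 0.5890, γ^t·E[r] = 0.347825, running G = 2.332614
t=6: π = [0.1555, 0.1776, 0.1805, 0.2200, 0.1111, 0.1553], E[r] = 0.5890, γ^t·E[r] = 0.313037, running G = 2.645650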